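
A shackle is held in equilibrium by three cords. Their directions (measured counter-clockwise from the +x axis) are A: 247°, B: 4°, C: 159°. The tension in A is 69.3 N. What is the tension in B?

T_B ≈ 164 N

Resolve: ΣF_x = 69.3 cos 247° + T_B cos 4° + T_C cos 159° = 0.
        ΣF_y = 69.3 sin 247° + T_B sin 4° + T_C sin 159° = 0.
The known terms sum to (-27.08, -63.79) N, so 0.9976 T_B − 0.9336 T_C = 27.08 and 0.0698 T_B + 0.3584 T_C = 63.79.
Solving simultaneously: T_B = 163.9 N, T_C = 146.1 N.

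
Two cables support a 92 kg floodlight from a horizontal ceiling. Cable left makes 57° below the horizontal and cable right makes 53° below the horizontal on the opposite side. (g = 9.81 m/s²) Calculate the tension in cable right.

T_right ≈ 523 N

Weight W = 92 × 9.81 = 902.5 N acts straight down.
Horizontal: T_left cos 57° = T_right cos 53°  →  T_left = 1.105 T_right.
Vertical: T_left sin 57° + T_right sin 53° = 902.5.
Substituting the horizontal relation into the vertical equation gives 1.725 T_right = 902.5, so T_right = 523.1 N.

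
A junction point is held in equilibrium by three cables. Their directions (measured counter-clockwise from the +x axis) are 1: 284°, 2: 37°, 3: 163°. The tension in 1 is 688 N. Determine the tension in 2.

T_2 ≈ 729 N

Resolve: ΣF_x = 688 cos 284° + T_2 cos 37° + T_3 cos 163° = 0.
        ΣF_y = 688 sin 284° + T_2 sin 37° + T_3 sin 163° = 0.
The known terms sum to (166.4, -667.6) N, so 0.7986 T_2 − 0.9563 T_3 = -166.4 and 0.6018 T_2 + 0.2924 T_3 = 667.6.
Solving simultaneously: T_2 = 728.9 N, T_3 = 782.8 N.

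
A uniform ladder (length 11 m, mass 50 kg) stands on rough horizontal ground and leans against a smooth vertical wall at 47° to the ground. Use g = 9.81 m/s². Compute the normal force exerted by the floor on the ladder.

ΣF_y = 0: N_floor = 50×9.81 = 490.5 N.

N_floor ≈ 490 N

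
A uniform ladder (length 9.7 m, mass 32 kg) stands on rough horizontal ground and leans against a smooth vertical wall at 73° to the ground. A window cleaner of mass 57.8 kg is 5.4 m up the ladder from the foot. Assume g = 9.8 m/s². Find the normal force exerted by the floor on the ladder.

ΣF_y = 0: N_floor = 32×9.8 + 57.8×9.8 = 880.04 N.

N_floor ≈ 880 N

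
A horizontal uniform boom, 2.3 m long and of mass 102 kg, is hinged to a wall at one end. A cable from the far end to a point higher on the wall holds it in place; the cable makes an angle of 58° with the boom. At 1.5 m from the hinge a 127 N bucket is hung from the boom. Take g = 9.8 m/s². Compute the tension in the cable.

T ≈ 687 N

Take torques about the hinge: T sin 58° · 2.3 = 102×9.8×1.15 + 127×1.5 = 1340 N·m.
So T = 1340 / (0.8480 × 2.3) = 687.02 N.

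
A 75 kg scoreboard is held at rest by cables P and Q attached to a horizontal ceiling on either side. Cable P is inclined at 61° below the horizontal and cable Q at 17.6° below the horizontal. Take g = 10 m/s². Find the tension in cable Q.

Weight W = 75 × 10 = 750 N acts straight down.
Horizontal: T_P cos 61° = T_Q cos 17.6°  →  T_P = 1.966 T_Q.
Vertical: T_P sin 61° + T_Q sin 17.6° = 750.
Substituting the horizontal relation into the vertical equation gives 2.022 T_Q = 750, so T_Q = 370.9 N.

T_Q ≈ 371 N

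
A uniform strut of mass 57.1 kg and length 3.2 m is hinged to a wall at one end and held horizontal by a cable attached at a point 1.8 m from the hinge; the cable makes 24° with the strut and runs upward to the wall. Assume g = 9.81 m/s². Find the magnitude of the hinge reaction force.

|H| ≈ 1120 N

Take torques about the hinge: T sin 24° · 1.8 = 57.1×9.81×1.6 = 896.24 N·m.
So T = 896.24 / (0.4067 × 1.8) = 1224.2 N.
ΣF_x = 0: H_x = T cos 24° = 1118.3 N.
ΣF_y = 0: H_y = (57.1×9.81) − T sin 24° = 560.15 − 497.91 = 62.239 N.
|H| = √(H_x² + H_y²) = √((1118.3)² + (62.239)²) = 1120.1 N.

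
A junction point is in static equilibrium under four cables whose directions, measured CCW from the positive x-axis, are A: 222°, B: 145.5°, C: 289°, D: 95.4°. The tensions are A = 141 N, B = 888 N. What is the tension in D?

Resolve: ΣF_x = 141 cos 222° + 888 cos 145.5° + T_C cos 289° + T_D cos 95.4° = 0.
        ΣF_y = 141 sin 222° + 888 sin 145.5° + T_C sin 289° + T_D sin 95.4° = 0.
The known terms sum to (-836.6, 408.6) N, so 0.3256 T_C − 0.0941 T_D = 836.6 and -0.9455 T_C + 0.9956 T_D = -408.6.
Solving simultaneously: T_C = 3379 N, T_D = 2798 N.

T_D ≈ 2800 N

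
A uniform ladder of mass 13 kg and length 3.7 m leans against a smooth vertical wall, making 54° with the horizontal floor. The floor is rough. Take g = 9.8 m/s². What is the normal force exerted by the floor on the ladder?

ΣF_y = 0: N_floor = 13×9.8 = 127.4 N.

N_floor ≈ 127 N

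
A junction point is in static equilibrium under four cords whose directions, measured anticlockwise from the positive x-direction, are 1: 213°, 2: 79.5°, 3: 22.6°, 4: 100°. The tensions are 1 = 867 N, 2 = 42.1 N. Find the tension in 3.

Resolve: ΣF_x = 867 cos 213° + 42.1 cos 79.5° + T_3 cos 22.6° + T_4 cos 100° = 0.
        ΣF_y = 867 sin 213° + 42.1 sin 79.5° + T_3 sin 22.6° + T_4 sin 100° = 0.
The known terms sum to (-719.5, -430.8) N, so 0.9232 T_3 − 0.1736 T_4 = 719.5 and 0.3843 T_3 + 0.9848 T_4 = 430.8.
Solving simultaneously: T_3 = 802.7 N, T_4 = 124.2 N.

T_3 ≈ 803 N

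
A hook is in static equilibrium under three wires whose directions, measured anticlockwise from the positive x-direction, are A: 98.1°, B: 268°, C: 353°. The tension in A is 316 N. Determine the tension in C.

T_C ≈ 55.6 N

Resolve: ΣF_x = 316 cos 98.1° + T_B cos 268° + T_C cos 353° = 0.
        ΣF_y = 316 sin 98.1° + T_B sin 268° + T_C sin 353° = 0.
The known terms sum to (-44.52, 312.8) N, so -0.0349 T_B + 0.9925 T_C = 44.52 and -0.9994 T_B − 0.1219 T_C = -312.8.
Solving simultaneously: T_B = 306.3 N, T_C = 55.63 N.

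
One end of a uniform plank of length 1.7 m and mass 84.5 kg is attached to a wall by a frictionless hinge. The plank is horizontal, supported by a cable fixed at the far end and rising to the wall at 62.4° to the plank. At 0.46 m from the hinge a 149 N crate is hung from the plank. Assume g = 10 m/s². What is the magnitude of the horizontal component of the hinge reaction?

Take torques about the hinge: T sin 62.4° · 1.7 = 84.5×10×0.85 + 149×0.46 = 786.79 N·m.
So T = 786.79 / (0.8862 × 1.7) = 522.25 N.
ΣF_x = 0: H_x = T cos 62.4° = 241.96 N.

H_x ≈ 242 N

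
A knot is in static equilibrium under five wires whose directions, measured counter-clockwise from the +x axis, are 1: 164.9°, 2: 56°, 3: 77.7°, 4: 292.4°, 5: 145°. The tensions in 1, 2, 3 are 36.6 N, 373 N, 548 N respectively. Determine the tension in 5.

T_5 ≈ 1100 N

Resolve: ΣF_x = 36.6 cos 164.9° + 373 cos 56° + 548 cos 77.7° + T_4 cos 292.4° + T_5 cos 145° = 0.
        ΣF_y = 36.6 sin 164.9° + 373 sin 56° + 548 sin 77.7° + T_4 sin 292.4° + T_5 sin 145° = 0.
The known terms sum to (290, 854.2) N, so 0.3811 T_4 − 0.8192 T_5 = -290 and -0.9245 T_4 + 0.5736 T_5 = -854.2.
Solving simultaneously: T_4 = 1607 N, T_5 = 1102 N.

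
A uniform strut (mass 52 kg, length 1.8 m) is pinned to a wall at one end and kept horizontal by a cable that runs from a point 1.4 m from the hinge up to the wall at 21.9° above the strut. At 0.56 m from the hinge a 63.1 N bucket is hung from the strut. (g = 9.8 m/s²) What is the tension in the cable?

T ≈ 946 N

Take torques about the hinge: T sin 21.9° · 1.4 = 52×9.8×0.9 + 63.1×0.56 = 493.98 N·m.
So T = 493.98 / (0.3730 × 1.4) = 945.98 N.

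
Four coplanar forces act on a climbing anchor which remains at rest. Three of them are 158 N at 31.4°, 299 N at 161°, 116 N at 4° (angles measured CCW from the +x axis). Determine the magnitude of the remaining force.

Sum the known components: ΣF_x = -32.13 N, ΣF_y = 187.8 N.
For equilibrium the remaining force must supply (−ΣF_x, −ΣF_y) = (32.13, -187.8) N.
Magnitude = √((32.13)² + (-187.8)²) = 190.5 N; direction = atan2(-187.8, 32.13) = 279.7°.

F ≈ 190 N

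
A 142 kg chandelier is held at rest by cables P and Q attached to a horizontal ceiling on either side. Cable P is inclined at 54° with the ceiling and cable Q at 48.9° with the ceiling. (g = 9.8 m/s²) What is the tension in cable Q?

T_Q ≈ 839 N

Weight W = 142 × 9.8 = 1392 N acts straight down.
Horizontal: T_P cos 54° = T_Q cos 48.9°  →  T_P = 1.118 T_Q.
Vertical: T_P sin 54° + T_Q sin 48.9° = 1392.
Substituting the horizontal relation into the vertical equation gives 1.658 T_Q = 1392, so T_Q = 839.1 N.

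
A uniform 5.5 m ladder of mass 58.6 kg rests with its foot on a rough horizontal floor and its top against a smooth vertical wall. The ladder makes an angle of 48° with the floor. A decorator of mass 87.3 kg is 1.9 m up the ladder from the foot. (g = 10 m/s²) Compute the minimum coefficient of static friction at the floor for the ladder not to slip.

μ_min ≈ 0.367

ΣF_y = 0: N_floor = 58.6×10 + 87.3×10 = 1459 N.
Torques about the foot: N_wall · 5.5 sin 48° = 58.6×10×2.75 cos 48° + 87.3×10×1.9 cos 48° → N_wall = 535.36 N.
ΣF_x = 0: f_floor = N_wall = 535.36 N.
μ_min = f_floor / N_floor = 535.36 / 1459 = 0.3669.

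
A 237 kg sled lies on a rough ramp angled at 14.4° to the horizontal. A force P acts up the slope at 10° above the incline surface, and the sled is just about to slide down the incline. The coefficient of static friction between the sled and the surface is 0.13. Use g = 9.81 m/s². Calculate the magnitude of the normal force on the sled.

On the verge of sliding down the incline, friction equals μN and acts up the slope.
Perpendicular: N + P sin 10° = W cos 14.4° = 2252 N.
Along incline: P cos 10° + μN = W sin 14.4° with W sin 14.4° = 578.2 N.
Solving the pair for P and N: P = 296.6 N, N = 2200 N (and f = μN = 286.1 N).

N ≈ 2200 N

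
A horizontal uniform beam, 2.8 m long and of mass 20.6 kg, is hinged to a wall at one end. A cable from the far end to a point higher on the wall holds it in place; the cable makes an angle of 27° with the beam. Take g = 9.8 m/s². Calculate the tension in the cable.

Take torques about the hinge: T sin 27° · 2.8 = 20.6×9.8×1.4 = 282.63 N·m.
So T = 282.63 / (0.4540 × 2.8) = 222.34 N.

T ≈ 222 N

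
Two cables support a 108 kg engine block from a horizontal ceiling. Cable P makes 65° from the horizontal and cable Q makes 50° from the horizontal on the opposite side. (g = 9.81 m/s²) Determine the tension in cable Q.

T_Q ≈ 494 N

Weight W = 108 × 9.81 = 1059 N acts straight down.
Horizontal: T_P cos 65° = T_Q cos 50°  →  T_P = 1.521 T_Q.
Vertical: T_P sin 65° + T_Q sin 50° = 1059.
Substituting the horizontal relation into the vertical equation gives 2.145 T_Q = 1059, so T_Q = 494 N.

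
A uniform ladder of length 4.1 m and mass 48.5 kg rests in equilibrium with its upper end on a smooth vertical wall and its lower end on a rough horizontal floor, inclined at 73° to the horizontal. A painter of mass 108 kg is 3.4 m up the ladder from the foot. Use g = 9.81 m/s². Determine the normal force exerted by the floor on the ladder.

ΣF_y = 0: N_floor = 48.5×9.81 + 108×9.81 = 1535.3 N.

N_floor ≈ 1540 N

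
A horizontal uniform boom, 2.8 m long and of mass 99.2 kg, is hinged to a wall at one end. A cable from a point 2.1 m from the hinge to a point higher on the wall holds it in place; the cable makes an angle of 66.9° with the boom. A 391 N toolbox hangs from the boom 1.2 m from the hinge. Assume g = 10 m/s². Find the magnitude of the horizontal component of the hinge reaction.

H_x ≈ 377 N

Take torques about the hinge: T sin 66.9° · 2.1 = 99.2×10×1.4 + 391×1.2 = 1858 N·m.
So T = 1858 / (0.9198 × 2.1) = 961.88 N.
ΣF_x = 0: H_x = T cos 66.9° = 377.38 N.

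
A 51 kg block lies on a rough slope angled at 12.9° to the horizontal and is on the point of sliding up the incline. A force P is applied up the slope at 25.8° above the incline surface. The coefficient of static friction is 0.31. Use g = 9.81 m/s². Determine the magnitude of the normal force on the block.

N ≈ 377 N

On the verge of sliding up the incline, friction equals μN and acts down the slope.
Perpendicular: N + P sin 25.8° = W cos 12.9° = 487.7 N.
Along incline: P cos 25.8° = W sin 12.9° + μN  with W sin 12.9° = 111.7 N.
Solving the pair for P and N: P = 253.9 N, N = 377.2 N (and f = μN = 116.9 N).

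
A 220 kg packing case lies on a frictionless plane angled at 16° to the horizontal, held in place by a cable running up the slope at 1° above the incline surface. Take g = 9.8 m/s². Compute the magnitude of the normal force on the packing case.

Take axes along and perpendicular to the incline. Weight components: W sin 16° = 594.3 N down-slope, W cos 16° = 2072 N into the surface.
Along incline: T cos 1° = W sin 16° → T = 594.4 N.
Perpendicular: N = W cos 16° − T sin 1° = 2062 N.

N ≈ 2060 N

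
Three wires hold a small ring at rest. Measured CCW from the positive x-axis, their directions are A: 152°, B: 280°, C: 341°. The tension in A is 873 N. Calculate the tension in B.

Resolve: ΣF_x = 873 cos 152° + T_B cos 280° + T_C cos 341° = 0.
        ΣF_y = 873 sin 152° + T_B sin 280° + T_C sin 341° = 0.
The known terms sum to (-770.8, 409.8) N, so 0.1736 T_B + 0.9455 T_C = 770.8 and -0.9848 T_B − 0.3256 T_C = -409.8.
Solving simultaneously: T_B = 156.1 N, T_C = 786.6 N.

T_B ≈ 156 N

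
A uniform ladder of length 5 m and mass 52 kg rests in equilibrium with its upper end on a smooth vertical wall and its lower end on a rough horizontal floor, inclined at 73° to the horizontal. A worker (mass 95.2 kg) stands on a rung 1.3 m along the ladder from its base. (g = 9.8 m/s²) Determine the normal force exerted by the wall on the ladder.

Torques about the foot: N_wall · 5 sin 73° = 52×9.8×2.5 cos 73° + 95.2×9.8×1.3 cos 73° → N_wall = 152.06 N.

N_wall ≈ 152 N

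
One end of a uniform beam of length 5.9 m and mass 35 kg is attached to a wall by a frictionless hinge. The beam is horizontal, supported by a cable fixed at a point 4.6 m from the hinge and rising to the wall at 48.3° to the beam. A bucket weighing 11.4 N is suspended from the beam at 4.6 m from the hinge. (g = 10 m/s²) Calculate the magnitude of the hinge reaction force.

Take torques about the hinge: T sin 48.3° · 4.6 = 35×10×2.95 + 11.4×4.6 = 1084.9 N·m.
So T = 1084.9 / (0.7466 × 4.6) = 315.89 N.
ΣF_x = 0: H_x = T cos 48.3° = 210.14 N.
ΣF_y = 0: H_y = (35×10 + 11.4) − T sin 48.3° = 361.4 − 235.86 = 125.54 N.
|H| = √(H_x² + H_y²) = √((210.14)² + (125.54)²) = 244.79 N.

|H| ≈ 245 N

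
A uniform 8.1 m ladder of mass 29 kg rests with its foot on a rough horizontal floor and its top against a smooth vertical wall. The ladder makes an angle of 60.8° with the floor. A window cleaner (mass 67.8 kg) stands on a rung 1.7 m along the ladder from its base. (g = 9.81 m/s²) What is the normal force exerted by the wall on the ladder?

Torques about the foot: N_wall · 8.1 sin 60.8° = 29×9.81×4.05 cos 60.8° + 67.8×9.81×1.7 cos 60.8° → N_wall = 157.51 N.

N_wall ≈ 158 N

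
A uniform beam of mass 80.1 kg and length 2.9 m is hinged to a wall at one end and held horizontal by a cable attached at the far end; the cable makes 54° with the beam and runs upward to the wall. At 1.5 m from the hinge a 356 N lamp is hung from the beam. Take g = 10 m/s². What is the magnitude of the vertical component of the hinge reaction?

|H_y| ≈ 572 N

Take torques about the hinge: T sin 54° · 2.9 = 80.1×10×1.45 + 356×1.5 = 1695.5 N·m.
So T = 1695.5 / (0.8090 × 2.9) = 722.65 N.
ΣF_y = 0: H_y = (80.1×10 + 356) − T sin 54° = 1157 − 584.64 = 572.36 N.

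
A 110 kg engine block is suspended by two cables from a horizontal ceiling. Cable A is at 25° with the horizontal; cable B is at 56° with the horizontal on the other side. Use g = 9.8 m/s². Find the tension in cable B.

T_B ≈ 989 N

Weight W = 110 × 9.8 = 1078 N acts straight down.
Horizontal: T_A cos 25° = T_B cos 56°  →  T_A = 0.617 T_B.
Vertical: T_A sin 25° + T_B sin 56° = 1078.
Substituting the horizontal relation into the vertical equation gives 1.09 T_B = 1078, so T_B = 989.2 N.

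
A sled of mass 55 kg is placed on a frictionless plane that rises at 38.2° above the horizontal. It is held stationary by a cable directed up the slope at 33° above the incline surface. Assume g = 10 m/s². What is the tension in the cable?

Take axes along and perpendicular to the incline. Weight components: W sin 38.2° = 340.1 N down-slope, W cos 38.2° = 432.2 N into the surface.
Along incline: T cos 33° = W sin 38.2° → T = 405.6 N.
Perpendicular: N = W cos 38.2° − T sin 33° = 211.3 N.

T ≈ 406 N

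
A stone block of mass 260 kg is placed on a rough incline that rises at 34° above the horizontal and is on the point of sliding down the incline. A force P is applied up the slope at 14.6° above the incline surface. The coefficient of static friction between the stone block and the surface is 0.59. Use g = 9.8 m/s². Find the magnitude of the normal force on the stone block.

N ≈ 2060 N

On the verge of sliding down the incline, friction equals μN and acts up the slope.
Perpendicular: N + P sin 14.6° = W cos 34° = 2112 N.
Along incline: P cos 14.6° + μN = W sin 34° with W sin 34° = 1425 N.
Solving the pair for P and N: P = 218 N, N = 2057 N (and f = μN = 1214 N).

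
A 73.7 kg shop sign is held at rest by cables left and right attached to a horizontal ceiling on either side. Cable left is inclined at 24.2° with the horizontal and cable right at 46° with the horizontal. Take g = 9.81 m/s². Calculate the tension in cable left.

Weight W = 73.7 × 9.81 = 723 N acts straight down.
Horizontal: T_left cos 24.2° = T_right cos 46°  →  T_right = 1.313 T_left.
Vertical: T_left sin 24.2° + T_right sin 46° = 723.
Substituting the horizontal relation into the vertical equation gives 1.354 T_left = 723, so T_left = 533.8 N.

T_left ≈ 534 N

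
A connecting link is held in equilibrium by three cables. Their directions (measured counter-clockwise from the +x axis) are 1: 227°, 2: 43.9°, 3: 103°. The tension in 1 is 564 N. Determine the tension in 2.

Resolve: ΣF_x = 564 cos 227° + T_2 cos 43.9° + T_3 cos 103° = 0.
        ΣF_y = 564 sin 227° + T_2 sin 43.9° + T_3 sin 103° = 0.
The known terms sum to (-384.6, -412.5) N, so 0.7206 T_2 − 0.2250 T_3 = 384.6 and 0.6934 T_2 + 0.9744 T_3 = 412.5.
Solving simultaneously: T_2 = 544.9 N, T_3 = 35.55 N.

T_2 ≈ 545 N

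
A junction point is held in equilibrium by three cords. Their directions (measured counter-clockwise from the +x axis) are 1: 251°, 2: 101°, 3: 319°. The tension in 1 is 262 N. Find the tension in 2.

Resolve: ΣF_x = 262 cos 251° + T_2 cos 101° + T_3 cos 319° = 0.
        ΣF_y = 262 sin 251° + T_2 sin 101° + T_3 sin 319° = 0.
The known terms sum to (-85.3, -247.7) N, so -0.1908 T_2 + 0.7547 T_3 = 85.3 and 0.9816 T_2 − 0.6561 T_3 = 247.7.
Solving simultaneously: T_2 = 394.6 N, T_3 = 212.8 N.

T_2 ≈ 395 N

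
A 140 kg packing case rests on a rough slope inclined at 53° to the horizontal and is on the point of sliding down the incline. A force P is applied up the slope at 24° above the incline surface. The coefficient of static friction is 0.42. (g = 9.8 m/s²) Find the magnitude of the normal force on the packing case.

N ≈ 416 N

On the verge of sliding down the incline, friction equals μN and acts up the slope.
Perpendicular: N + P sin 24° = W cos 53° = 825.7 N.
Along incline: P cos 24° + μN = W sin 53° with W sin 53° = 1096 N.
Solving the pair for P and N: P = 1008 N, N = 415.5 N (and f = μN = 174.5 N).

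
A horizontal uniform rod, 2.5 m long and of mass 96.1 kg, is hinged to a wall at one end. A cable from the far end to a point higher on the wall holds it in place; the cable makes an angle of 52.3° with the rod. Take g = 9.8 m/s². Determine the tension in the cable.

Take torques about the hinge: T sin 52.3° · 2.5 = 96.1×9.8×1.25 = 1177.2 N·m.
So T = 1177.2 / (0.7912 × 2.5) = 595.14 N.

T ≈ 595 N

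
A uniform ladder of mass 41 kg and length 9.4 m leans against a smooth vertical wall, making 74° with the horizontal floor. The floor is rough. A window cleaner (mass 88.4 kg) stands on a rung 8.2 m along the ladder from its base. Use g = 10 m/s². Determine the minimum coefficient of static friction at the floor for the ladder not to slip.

μ_min ≈ 0.216

ΣF_y = 0: N_floor = 41×10 + 88.4×10 = 1294 N.
Torques about the foot: N_wall · 9.4 sin 74° = 41×10×4.7 cos 74° + 88.4×10×8.2 cos 74° → N_wall = 279.91 N.
ΣF_x = 0: f_floor = N_wall = 279.91 N.
μ_min = f_floor / N_floor = 279.91 / 1294 = 0.2163.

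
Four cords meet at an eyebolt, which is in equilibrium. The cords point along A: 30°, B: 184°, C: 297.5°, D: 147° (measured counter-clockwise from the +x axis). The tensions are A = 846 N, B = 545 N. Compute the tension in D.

Resolve: ΣF_x = 846 cos 30° + 545 cos 184° + T_C cos 297.5° + T_D cos 147° = 0.
        ΣF_y = 846 sin 30° + 545 sin 184° + T_C sin 297.5° + T_D sin 147° = 0.
The known terms sum to (189, 385) N, so 0.4617 T_C − 0.8387 T_D = -189 and -0.8870 T_C + 0.5446 T_D = -385.
Solving simultaneously: T_C = 864.7 N, T_D = 701.4 N.

T_D ≈ 701 N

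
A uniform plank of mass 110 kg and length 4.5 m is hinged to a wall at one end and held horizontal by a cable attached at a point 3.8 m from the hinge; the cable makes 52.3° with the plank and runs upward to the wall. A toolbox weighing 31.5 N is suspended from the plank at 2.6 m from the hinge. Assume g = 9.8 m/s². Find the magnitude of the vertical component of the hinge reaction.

Take torques about the hinge: T sin 52.3° · 3.8 = 110×9.8×2.25 + 31.5×2.6 = 2507.4 N·m.
So T = 2507.4 / (0.7912 × 3.8) = 833.95 N.
ΣF_y = 0: H_y = (110×9.8 + 31.5) − T sin 52.3° = 1109.5 − 659.84 = 449.66 N.

|H_y| ≈ 450 N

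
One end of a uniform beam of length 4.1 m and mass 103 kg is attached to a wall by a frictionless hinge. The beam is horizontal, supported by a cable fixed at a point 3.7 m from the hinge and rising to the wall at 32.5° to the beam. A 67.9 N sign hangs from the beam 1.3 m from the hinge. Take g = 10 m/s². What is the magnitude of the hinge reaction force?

Take torques about the hinge: T sin 32.5° · 3.7 = 103×10×2.05 + 67.9×1.3 = 2199.8 N·m.
So T = 2199.8 / (0.5373 × 3.7) = 1106.5 N.
ΣF_x = 0: H_x = T cos 32.5° = 933.23 N.
ΣF_y = 0: H_y = (103×10 + 67.9) − T sin 32.5° = 1097.9 − 594.53 = 503.37 N.
|H| = √(H_x² + H_y²) = √((933.23)² + (503.37)²) = 1060.3 N.

|H| ≈ 1060 N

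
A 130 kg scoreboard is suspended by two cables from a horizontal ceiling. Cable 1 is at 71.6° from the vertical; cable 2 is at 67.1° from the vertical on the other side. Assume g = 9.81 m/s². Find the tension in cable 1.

T_1 ≈ 1780 N

Angles from the horizontal: cable 1 is 90° − 71.6° = 18.4°, cable 2 is 90° − 67.1° = 22.9°.
Weight W = 130 × 9.81 = 1275 N acts straight down.
Horizontal: T_1 cos 18.4° = T_2 cos 22.9°  →  T_2 = 1.03 T_1.
Vertical: T_1 sin 18.4° + T_2 sin 22.9° = 1275.
Substituting the horizontal relation into the vertical equation gives 0.7165 T_1 = 1275, so T_1 = 1780 N.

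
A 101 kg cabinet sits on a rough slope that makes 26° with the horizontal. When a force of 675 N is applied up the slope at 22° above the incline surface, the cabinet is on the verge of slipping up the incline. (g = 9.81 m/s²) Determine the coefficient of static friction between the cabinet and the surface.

μ ≈ 0.300

On the verge of sliding up the incline, friction is at its maximum μN and acts down the slope.
Perpendicular to incline: N = W cos 26° − P sin 22° = 890.5 − 252.9 = 637.7 N.
Along incline: P cos 22° − μN = W sin 26° → μ = −(W sin 26° − P cos 22°) / N = 0.3003.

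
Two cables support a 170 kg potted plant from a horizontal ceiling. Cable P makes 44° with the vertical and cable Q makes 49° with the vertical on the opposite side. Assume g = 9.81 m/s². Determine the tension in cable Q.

Angles from the horizontal: cable P is 90° − 44° = 46°, cable Q is 90° − 49° = 41°.
Weight W = 170 × 9.81 = 1668 N acts straight down.
Horizontal: T_P cos 46° = T_Q cos 41°  →  T_P = 1.086 T_Q.
Vertical: T_P sin 46° + T_Q sin 41° = 1668.
Substituting the horizontal relation into the vertical equation gives 1.438 T_Q = 1668, so T_Q = 1160 N.

T_Q ≈ 1160 N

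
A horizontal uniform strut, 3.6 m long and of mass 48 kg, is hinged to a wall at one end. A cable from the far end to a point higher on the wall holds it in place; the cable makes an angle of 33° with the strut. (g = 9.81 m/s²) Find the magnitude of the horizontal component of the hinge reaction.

H_x ≈ 363 N

Take torques about the hinge: T sin 33° · 3.6 = 48×9.81×1.8 = 847.58 N·m.
So T = 847.58 / (0.5446 × 3.6) = 432.29 N.
ΣF_x = 0: H_x = T cos 33° = 362.55 N.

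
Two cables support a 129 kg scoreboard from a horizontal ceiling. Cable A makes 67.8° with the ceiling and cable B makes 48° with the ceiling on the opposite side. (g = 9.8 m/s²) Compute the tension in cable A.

T_A ≈ 940 N

Weight W = 129 × 9.8 = 1264 N acts straight down.
Horizontal: T_A cos 67.8° = T_B cos 48°  →  T_B = 0.5647 T_A.
Vertical: T_A sin 67.8° + T_B sin 48° = 1264.
Substituting the horizontal relation into the vertical equation gives 1.346 T_A = 1264, so T_A = 939.6 N.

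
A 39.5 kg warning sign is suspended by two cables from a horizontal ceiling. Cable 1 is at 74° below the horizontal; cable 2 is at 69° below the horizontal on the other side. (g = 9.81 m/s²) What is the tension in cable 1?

Weight W = 39.5 × 9.81 = 387.5 N acts straight down.
Horizontal: T_1 cos 74° = T_2 cos 69°  →  T_2 = 0.7691 T_1.
Vertical: T_1 sin 74° + T_2 sin 69° = 387.5.
Substituting the horizontal relation into the vertical equation gives 1.679 T_1 = 387.5, so T_1 = 230.7 N.

T_1 ≈ 231 N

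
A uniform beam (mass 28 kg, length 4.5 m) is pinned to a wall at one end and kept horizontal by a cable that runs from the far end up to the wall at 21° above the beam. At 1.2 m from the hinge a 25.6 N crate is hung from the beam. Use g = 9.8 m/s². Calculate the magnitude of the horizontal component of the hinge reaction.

Take torques about the hinge: T sin 21° · 4.5 = 28×9.8×2.25 + 25.6×1.2 = 648.12 N·m.
So T = 648.12 / (0.3584 × 4.5) = 401.9 N.
ΣF_x = 0: H_x = T cos 21° = 375.2 N.

H_x ≈ 375 N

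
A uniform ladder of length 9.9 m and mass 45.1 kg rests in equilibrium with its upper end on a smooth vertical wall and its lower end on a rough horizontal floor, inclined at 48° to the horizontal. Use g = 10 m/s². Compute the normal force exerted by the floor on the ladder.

N_floor ≈ 451 N

ΣF_y = 0: N_floor = 45.1×10 = 451 N.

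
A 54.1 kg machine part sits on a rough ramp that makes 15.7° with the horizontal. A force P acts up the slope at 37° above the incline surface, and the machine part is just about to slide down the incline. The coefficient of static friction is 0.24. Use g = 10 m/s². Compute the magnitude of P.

On the verge of sliding down the incline, friction equals μN and acts up the slope.
Perpendicular: N + P sin 37° = W cos 15.7° = 520.8 N.
Along incline: P cos 37° + μN = W sin 15.7° with W sin 15.7° = 146.4 N.
Solving the pair for P and N: P = 32.71 N, N = 501.1 N (and f = μN = 120.3 N).

P ≈ 32.7 N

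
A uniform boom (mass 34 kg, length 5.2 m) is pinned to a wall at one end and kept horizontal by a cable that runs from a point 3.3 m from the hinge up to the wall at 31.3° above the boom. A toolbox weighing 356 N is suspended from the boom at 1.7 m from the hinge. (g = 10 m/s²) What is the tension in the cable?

T ≈ 869 N

Take torques about the hinge: T sin 31.3° · 3.3 = 34×10×2.6 + 356×1.7 = 1489.2 N·m.
So T = 1489.2 / (0.5195 × 3.3) = 868.64 N.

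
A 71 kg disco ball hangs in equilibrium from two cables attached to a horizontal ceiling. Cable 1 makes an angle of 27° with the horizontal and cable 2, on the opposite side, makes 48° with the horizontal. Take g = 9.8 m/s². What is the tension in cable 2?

T_2 ≈ 642 N

Weight W = 71 × 9.8 = 695.8 N acts straight down.
Horizontal: T_1 cos 27° = T_2 cos 48°  →  T_1 = 0.751 T_2.
Vertical: T_1 sin 27° + T_2 sin 48° = 695.8.
Substituting the horizontal relation into the vertical equation gives 1.084 T_2 = 695.8, so T_2 = 641.8 N.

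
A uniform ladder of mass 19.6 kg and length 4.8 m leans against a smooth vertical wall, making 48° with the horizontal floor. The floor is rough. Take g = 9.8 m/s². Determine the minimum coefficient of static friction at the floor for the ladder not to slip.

ΣF_y = 0: N_floor = 19.6×9.8 = 192.08 N.
Torques about the foot: N_wall · 4.8 sin 48° = 19.6×9.8×2.4 cos 48° → N_wall = 86.475 N.
ΣF_x = 0: f_floor = N_wall = 86.475 N.
μ_min = f_floor / N_floor = 86.475 / 192.08 = 0.4502.

μ_min ≈ 0.450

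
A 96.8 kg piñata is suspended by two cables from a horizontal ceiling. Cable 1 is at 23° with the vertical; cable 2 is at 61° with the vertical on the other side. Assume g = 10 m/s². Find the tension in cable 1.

T_1 ≈ 851 N

Angles from the horizontal: cable 1 is 90° − 23° = 67°, cable 2 is 90° − 61° = 29°.
Weight W = 96.8 × 10 = 968 N acts straight down.
Horizontal: T_1 cos 67° = T_2 cos 29°  →  T_2 = 0.4467 T_1.
Vertical: T_1 sin 67° + T_2 sin 29° = 968.
Substituting the horizontal relation into the vertical equation gives 1.137 T_1 = 968, so T_1 = 851.3 N.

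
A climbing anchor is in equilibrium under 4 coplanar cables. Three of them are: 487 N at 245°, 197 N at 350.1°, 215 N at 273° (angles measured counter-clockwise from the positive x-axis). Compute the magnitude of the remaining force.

Sum the known components: ΣF_x = -0.4963 N, ΣF_y = -689.9 N.
For equilibrium the remaining force must supply (−ΣF_x, −ΣF_y) = (0.4963, 689.9) N.
Magnitude = √((0.4963)² + (689.9)²) = 689.9 N; direction = atan2(689.9, 0.4963) = 90.0°.

F ≈ 690 N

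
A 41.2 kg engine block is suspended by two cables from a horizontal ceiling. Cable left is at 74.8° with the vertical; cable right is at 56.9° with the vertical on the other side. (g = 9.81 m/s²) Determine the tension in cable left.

T_left ≈ 453 N

Angles from the horizontal: cable left is 90° − 74.8° = 15.2°, cable right is 90° − 56.9° = 33.1°.
Weight W = 41.2 × 9.81 = 404.2 N acts straight down.
Horizontal: T_left cos 15.2° = T_right cos 33.1°  →  T_right = 1.152 T_left.
Vertical: T_left sin 15.2° + T_right sin 33.1° = 404.2.
Substituting the horizontal relation into the vertical equation gives 0.8913 T_left = 404.2, so T_left = 453.5 N.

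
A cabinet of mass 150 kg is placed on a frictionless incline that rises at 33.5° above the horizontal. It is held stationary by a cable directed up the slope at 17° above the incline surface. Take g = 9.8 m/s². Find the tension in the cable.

Take axes along and perpendicular to the incline. Weight components: W sin 33.5° = 811.3 N down-slope, W cos 33.5° = 1226 N into the surface.
Along incline: T cos 17° = W sin 33.5° → T = 848.4 N.
Perpendicular: N = W cos 33.5° − T sin 17° = 977.8 N.

T ≈ 848 N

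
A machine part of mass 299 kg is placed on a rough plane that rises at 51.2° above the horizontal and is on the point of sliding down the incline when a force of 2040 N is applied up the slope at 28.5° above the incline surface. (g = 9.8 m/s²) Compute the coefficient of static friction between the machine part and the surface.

μ ≈ 0.569

On the verge of sliding down the incline, friction is at its maximum μN and acts up the slope.
Perpendicular to incline: N = W cos 51.2° − P sin 28.5° = 1836 − 973.4 = 862.7 N.
Along incline: P cos 28.5° + μN = W sin 51.2° → μ = (W sin 51.2° − P cos 28.5°) / N = 0.569.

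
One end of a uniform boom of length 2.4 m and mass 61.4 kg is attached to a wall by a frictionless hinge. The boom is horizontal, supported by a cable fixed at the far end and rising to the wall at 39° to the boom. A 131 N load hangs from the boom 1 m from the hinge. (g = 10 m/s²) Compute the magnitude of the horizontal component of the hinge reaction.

H_x ≈ 447 N

Take torques about the hinge: T sin 39° · 2.4 = 61.4×10×1.2 + 131×1 = 867.8 N·m.
So T = 867.8 / (0.6293 × 2.4) = 574.56 N.
ΣF_x = 0: H_x = T cos 39° = 446.52 N.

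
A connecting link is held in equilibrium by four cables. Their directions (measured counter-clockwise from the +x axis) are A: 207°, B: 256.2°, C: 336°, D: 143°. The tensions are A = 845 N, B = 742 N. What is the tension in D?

Resolve: ΣF_x = 845 cos 207° + 742 cos 256.2° + T_C cos 336° + T_D cos 143° = 0.
        ΣF_y = 845 sin 207° + 742 sin 256.2° + T_C sin 336° + T_D sin 143° = 0.
The known terms sum to (-929.9, -1104) N, so 0.9135 T_C − 0.7986 T_D = 929.9 and -0.4067 T_C + 0.6018 T_D = 1104.
Solving simultaneously: T_C = 6408 N, T_D = 6166 N.

T_D ≈ 6170 N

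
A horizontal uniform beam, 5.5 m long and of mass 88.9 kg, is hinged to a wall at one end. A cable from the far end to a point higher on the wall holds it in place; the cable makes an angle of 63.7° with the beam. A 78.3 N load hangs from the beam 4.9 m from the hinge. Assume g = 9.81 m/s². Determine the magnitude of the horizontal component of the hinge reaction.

H_x ≈ 250 N

Take torques about the hinge: T sin 63.7° · 5.5 = 88.9×9.81×2.75 + 78.3×4.9 = 2782 N·m.
So T = 2782 / (0.8965 × 5.5) = 564.22 N.
ΣF_x = 0: H_x = T cos 63.7° = 249.99 N.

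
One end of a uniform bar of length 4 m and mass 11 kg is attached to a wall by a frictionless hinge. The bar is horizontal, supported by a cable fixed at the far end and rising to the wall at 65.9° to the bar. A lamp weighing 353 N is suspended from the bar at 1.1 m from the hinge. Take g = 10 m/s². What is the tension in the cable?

Take torques about the hinge: T sin 65.9° · 4 = 11×10×2 + 353×1.1 = 608.3 N·m.
So T = 608.3 / (0.9128 × 4) = 166.6 N.

T ≈ 167 N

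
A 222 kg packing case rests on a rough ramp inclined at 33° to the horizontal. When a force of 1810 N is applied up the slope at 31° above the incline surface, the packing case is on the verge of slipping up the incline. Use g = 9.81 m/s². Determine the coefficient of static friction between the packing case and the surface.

μ ≈ 0.409

On the verge of sliding up the incline, friction is at its maximum μN and acts down the slope.
Perpendicular to incline: N = W cos 33° − P sin 31° = 1826 − 932.2 = 894.3 N.
Along incline: P cos 31° − μN = W sin 33° → μ = −(W sin 33° − P cos 31°) / N = 0.4085.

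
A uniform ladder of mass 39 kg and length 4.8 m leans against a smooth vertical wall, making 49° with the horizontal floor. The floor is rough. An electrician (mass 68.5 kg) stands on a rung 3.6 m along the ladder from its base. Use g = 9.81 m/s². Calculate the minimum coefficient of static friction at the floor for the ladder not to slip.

μ_min ≈ 0.573

ΣF_y = 0: N_floor = 39×9.81 + 68.5×9.81 = 1054.6 N.
Torques about the foot: N_wall · 4.8 sin 49° = 39×9.81×2.4 cos 49° + 68.5×9.81×3.6 cos 49° → N_wall = 604.4 N.
ΣF_x = 0: f_floor = N_wall = 604.4 N.
μ_min = f_floor / N_floor = 604.4 / 1054.6 = 0.5731.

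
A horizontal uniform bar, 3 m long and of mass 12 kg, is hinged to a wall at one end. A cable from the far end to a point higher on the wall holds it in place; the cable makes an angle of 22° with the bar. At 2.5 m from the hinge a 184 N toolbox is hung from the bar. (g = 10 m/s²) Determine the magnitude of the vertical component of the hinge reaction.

|H_y| ≈ 90.7 N

Take torques about the hinge: T sin 22° · 3 = 12×10×1.5 + 184×2.5 = 640 N·m.
So T = 640 / (0.3746 × 3) = 569.49 N.
ΣF_y = 0: H_y = (12×10 + 184) − T sin 22° = 304 − 213.33 = 90.667 N.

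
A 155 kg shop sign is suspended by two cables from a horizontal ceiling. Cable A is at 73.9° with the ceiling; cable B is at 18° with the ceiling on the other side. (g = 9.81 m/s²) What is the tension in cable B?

Weight W = 155 × 9.81 = 1521 N acts straight down.
Horizontal: T_A cos 73.9° = T_B cos 18°  →  T_A = 3.43 T_B.
Vertical: T_A sin 73.9° + T_B sin 18° = 1521.
Substituting the horizontal relation into the vertical equation gives 3.604 T_B = 1521, so T_B = 421.9 N.

T_B ≈ 422 N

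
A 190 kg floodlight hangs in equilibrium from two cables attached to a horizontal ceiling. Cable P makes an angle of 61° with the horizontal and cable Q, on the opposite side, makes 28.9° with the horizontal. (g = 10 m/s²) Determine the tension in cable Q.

T_Q ≈ 921 N

Weight W = 190 × 10 = 1900 N acts straight down.
Horizontal: T_P cos 61° = T_Q cos 28.9°  →  T_P = 1.806 T_Q.
Vertical: T_P sin 61° + T_Q sin 28.9° = 1900.
Substituting the horizontal relation into the vertical equation gives 2.063 T_Q = 1900, so T_Q = 921.1 N.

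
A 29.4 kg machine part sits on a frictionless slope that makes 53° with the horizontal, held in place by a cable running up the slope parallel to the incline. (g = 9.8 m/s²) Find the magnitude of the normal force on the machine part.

Take axes along and perpendicular to the incline. Weight components: W sin 53° = 230.1 N down-slope, W cos 53° = 173.4 N into the surface.
Along incline: T cos 0° = W sin 53° → T = 230.1 N.
Perpendicular: N = W cos 53° − T sin 0° = 173.4 N.

N ≈ 173 N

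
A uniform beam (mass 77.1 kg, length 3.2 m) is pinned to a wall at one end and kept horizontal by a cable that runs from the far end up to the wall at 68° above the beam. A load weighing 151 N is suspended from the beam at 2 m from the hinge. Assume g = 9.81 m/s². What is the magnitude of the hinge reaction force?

Take torques about the hinge: T sin 68° · 3.2 = 77.1×9.81×1.6 + 151×2 = 1512.2 N·m.
So T = 1512.2 / (0.9272 × 3.2) = 509.66 N.
ΣF_x = 0: H_x = T cos 68° = 190.92 N.
ΣF_y = 0: H_y = (77.1×9.81 + 151) − T sin 68° = 907.35 − 472.55 = 434.8 N.
|H| = √(H_x² + H_y²) = √((190.92)² + (434.8)²) = 474.87 N.

|H| ≈ 475 N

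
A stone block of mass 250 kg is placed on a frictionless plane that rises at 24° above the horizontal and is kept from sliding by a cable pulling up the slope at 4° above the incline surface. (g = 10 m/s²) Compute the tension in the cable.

T ≈ 1020 N

Take axes along and perpendicular to the incline. Weight components: W sin 24° = 1017 N down-slope, W cos 24° = 2284 N into the surface.
Along incline: T cos 4° = W sin 24° → T = 1019 N.
Perpendicular: N = W cos 24° − T sin 4° = 2213 N.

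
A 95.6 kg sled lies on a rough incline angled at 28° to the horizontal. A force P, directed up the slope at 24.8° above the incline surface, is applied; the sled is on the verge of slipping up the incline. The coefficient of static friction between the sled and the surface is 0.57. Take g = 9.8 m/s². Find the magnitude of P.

P ≈ 795 N

On the verge of sliding up the incline, friction equals μN and acts down the slope.
Perpendicular: N + P sin 24.8° = W cos 28° = 827.2 N.
Along incline: P cos 24.8° = W sin 28° + μN  with W sin 28° = 439.8 N.
Solving the pair for P and N: P = 794.6 N, N = 493.9 N (and f = μN = 281.5 N).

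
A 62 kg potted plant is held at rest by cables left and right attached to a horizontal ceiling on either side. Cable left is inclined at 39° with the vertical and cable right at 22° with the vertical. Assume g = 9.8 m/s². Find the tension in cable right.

Angles from the horizontal: cable left is 90° − 39° = 51°, cable right is 90° − 22° = 68°.
Weight W = 62 × 9.8 = 607.6 N acts straight down.
Horizontal: T_left cos 51° = T_right cos 68°  →  T_left = 0.5953 T_right.
Vertical: T_left sin 51° + T_right sin 68° = 607.6.
Substituting the horizontal relation into the vertical equation gives 1.39 T_right = 607.6, so T_right = 437.2 N.

T_right ≈ 437 N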